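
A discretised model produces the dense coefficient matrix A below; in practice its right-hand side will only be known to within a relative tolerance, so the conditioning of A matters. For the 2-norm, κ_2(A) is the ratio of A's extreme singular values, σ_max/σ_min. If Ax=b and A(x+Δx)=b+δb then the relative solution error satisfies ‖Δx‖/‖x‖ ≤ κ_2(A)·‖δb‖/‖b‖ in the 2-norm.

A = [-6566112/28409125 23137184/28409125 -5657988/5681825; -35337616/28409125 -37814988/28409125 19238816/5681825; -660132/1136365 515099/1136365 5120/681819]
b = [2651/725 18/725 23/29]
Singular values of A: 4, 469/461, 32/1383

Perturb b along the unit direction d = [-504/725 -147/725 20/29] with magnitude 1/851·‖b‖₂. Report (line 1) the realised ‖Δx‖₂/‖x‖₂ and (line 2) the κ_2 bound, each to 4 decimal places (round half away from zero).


σ_max = 4, σ_min = 32/1383
κ_2(A) = 4 / (32/1383) = 172.8750
worst-case relative error ≤ 172.8750 × 1/851 = 0.2031
solve Ax = b  →  x = [-48.0495 -59.1513 -40.8971]
‖b‖₂ = 3.7417 and ‖x‖₂ = 86.4881
with δb = [-0.0031 -0.0009 0.0030], A·Δx = δb → ‖Δx‖ = 0.1900
dividing the unrounded norms, ‖Δx‖/‖x‖ = 0.0022
so the bound overstates the realised error by a factor of ≈ 92.4597 (computed from the unrounded values)

0.0022
0.2031


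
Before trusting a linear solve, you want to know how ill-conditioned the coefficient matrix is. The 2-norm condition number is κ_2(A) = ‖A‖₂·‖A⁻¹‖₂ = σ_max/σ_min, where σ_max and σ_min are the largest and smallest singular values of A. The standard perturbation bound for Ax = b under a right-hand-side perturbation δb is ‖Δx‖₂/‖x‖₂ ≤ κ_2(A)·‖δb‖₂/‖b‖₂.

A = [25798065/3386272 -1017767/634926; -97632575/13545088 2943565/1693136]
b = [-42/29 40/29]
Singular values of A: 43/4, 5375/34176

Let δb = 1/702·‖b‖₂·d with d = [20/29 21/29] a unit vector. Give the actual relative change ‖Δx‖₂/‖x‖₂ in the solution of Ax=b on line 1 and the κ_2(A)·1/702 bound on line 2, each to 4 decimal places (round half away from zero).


largest singular value 43/4, smallest 5375/34176
condition number: (43/4) ÷ (5375/34176) = 68.3520
κ_2(A)·‖δb‖/‖b‖ = 0.0974
solve Ax = b  →  x = [-0.1815 0.0408]
‖b‖ = 2.0000, ‖x‖ = 0.1860
Δx = A⁻¹·δb where δb = 1/702·2.0000·d; ‖Δx‖ = 0.0181
dividing the unrounded norms, ‖Δx‖/‖x‖ = 0.0974
tightness: 0.0974 against a bound of 0.0974; the bound is attained (ratio 1)

0.0974
0.0974


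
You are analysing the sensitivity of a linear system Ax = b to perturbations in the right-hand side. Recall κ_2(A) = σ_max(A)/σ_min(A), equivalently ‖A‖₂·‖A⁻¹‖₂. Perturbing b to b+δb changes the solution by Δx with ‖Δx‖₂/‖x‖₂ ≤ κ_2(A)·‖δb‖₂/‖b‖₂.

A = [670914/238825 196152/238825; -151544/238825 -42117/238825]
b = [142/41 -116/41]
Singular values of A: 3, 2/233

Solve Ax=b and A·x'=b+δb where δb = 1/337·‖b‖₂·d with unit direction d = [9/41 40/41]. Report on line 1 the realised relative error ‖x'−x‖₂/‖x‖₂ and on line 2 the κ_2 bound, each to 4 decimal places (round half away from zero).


σ_max = 3, σ_min = 2/233
κ = σ_max/σ_min = 3/(2/233) = 349.5000
perturbation bound = 349.5000·1/337 = 1.0371
solve Ax = b  →  x = [66.5200 -223.3067]
‖b‖ = 4.4721, ‖x‖ = 233.0038
Δx = A⁻¹·δb where δb = 1/337·4.4721·d; ‖Δx‖ = 1.5460
dividing the unrounded norms, ‖Δx‖/‖x‖ = 0.0066
realised/bound (from unrounded values) ≈ 0.0064

0.0066
1.0371


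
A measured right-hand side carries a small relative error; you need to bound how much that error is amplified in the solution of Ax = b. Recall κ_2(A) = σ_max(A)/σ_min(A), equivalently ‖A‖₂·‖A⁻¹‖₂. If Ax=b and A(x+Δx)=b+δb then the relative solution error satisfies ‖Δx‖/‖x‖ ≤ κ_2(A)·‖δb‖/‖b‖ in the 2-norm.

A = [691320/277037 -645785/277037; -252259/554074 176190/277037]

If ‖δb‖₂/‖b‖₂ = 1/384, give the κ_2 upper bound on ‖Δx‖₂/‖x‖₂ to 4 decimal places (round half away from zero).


0.0607

AᵀA = [1175091001/182628196 -278802405/45657049; -278802405/45657049 266556325/45657049]; tr = 2665061/217156, det = 60025/217156
char-poly roots: 49/4 and 1225/54289
κ_2(A) = √(λ_max/λ_min) = √((49/4) / (1225/54289)) = 23.3000
worst-case relative error ≤ 23.3000 × 1/384 = 0.0607


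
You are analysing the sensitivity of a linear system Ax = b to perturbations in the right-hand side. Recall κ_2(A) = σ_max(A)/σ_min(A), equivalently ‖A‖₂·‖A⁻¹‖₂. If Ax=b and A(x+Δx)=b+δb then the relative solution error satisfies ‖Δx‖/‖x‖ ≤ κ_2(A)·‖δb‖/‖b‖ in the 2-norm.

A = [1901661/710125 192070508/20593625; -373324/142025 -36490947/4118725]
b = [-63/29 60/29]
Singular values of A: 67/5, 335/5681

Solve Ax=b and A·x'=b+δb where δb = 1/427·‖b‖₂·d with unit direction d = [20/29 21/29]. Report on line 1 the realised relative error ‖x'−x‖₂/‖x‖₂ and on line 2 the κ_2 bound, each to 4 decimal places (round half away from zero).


0.5322
0.5322

σ_max = 67/5, σ_min = 335/5681
κ = σ_max/σ_min = (67/5)/(335/5681) = 227.2400
perturbation bound = 227.2400·1/427 = 0.5322
solve Ax = b  →  x = [-0.0627 -0.2149]
‖b‖₂ = 3.0000 and ‖x‖₂ = 0.2239
re-solving with b+δb shifts x by Δx of norm 0.1191
relative error = 0.5322
realised/bound = 1 exactly: the bound is attained for this b and d


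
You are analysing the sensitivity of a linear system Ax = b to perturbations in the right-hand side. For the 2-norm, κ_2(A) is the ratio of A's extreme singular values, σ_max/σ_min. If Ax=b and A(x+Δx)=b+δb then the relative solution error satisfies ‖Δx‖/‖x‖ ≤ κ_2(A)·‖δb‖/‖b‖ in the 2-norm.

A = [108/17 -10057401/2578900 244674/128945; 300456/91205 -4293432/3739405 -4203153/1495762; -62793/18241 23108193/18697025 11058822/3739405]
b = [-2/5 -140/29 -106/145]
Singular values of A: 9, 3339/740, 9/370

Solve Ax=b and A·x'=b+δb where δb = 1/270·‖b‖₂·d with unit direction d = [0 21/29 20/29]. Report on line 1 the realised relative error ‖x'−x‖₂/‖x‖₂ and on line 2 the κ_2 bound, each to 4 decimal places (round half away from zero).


from the listed singular values, σ₁ = 9, σ_n = 9/370
κ_2(A) = 9 / (9/370) = 370.0000
κ_2(A)·‖δb‖/‖b‖ = 1.3704
solve Ax = b  →  x = [-77.5817 -141.5543 -31.3954]
‖b‖ = 4.8990, ‖x‖ = 164.4452
δb = ε·‖b‖·d = [0.0000 0.0131 0.0125]; solving A·Δx = δb gives ‖Δx‖ = 0.7459
dividing the unrounded norms, ‖Δx‖/‖x‖ = 0.0045
realised/bound (from unrounded values) ≈ 0.0033

0.0045
1.3704


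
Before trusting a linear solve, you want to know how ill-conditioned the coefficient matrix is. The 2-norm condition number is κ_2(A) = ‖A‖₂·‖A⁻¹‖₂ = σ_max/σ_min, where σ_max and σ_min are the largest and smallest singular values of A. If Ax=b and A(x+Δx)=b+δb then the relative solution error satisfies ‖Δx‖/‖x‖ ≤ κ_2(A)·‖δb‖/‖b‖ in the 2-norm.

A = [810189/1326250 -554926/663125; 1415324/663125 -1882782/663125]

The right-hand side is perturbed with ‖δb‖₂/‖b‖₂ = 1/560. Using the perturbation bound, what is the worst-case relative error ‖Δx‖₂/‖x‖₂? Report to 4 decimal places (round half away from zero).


AᵀA = [2774071781/562860500 -924654087/140715125; -924654087/140715125 1232899496/140715125]; tr = 1541133953/112572100, det = 1874161/703575625
λ_max, λ_min = (1541133953/112572100 ± √94998353400644841/506899107936400)/2 = 1369/100, 5476/28143025
κ = σ_max/σ_min = (37/10)/(74/5305) = 265.2500
perturbation bound = 265.2500·1/560 = 0.4737

0.4737


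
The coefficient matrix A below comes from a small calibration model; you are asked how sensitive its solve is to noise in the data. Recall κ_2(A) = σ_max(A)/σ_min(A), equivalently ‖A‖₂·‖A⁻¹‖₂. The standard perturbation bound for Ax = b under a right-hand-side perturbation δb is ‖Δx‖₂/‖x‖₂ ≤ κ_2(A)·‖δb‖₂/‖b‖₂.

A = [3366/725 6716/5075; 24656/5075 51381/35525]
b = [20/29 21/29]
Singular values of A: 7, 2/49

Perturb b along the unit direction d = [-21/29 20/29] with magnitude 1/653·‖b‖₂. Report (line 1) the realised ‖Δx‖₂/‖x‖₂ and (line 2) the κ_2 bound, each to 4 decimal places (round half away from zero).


0.2626
0.2626

largest singular value 7, smallest 2/49
condition number: 7 ÷ (2/49) = 171.5000
bound on ‖Δx‖/‖x‖: κ·ε = 171.5000·1/653 = 0.2626
solve Ax = b  →  x = [0.1371 0.0400]
‖b‖ = 1.0000, ‖x‖ = 0.1429
Δx = A⁻¹·δb where δb = 1/653·1.0000·d; ‖Δx‖ = 0.0375
dividing the unrounded norms, ‖Δx‖/‖x‖ = 0.2626
so the bound is sharp here: realised error equals the bound


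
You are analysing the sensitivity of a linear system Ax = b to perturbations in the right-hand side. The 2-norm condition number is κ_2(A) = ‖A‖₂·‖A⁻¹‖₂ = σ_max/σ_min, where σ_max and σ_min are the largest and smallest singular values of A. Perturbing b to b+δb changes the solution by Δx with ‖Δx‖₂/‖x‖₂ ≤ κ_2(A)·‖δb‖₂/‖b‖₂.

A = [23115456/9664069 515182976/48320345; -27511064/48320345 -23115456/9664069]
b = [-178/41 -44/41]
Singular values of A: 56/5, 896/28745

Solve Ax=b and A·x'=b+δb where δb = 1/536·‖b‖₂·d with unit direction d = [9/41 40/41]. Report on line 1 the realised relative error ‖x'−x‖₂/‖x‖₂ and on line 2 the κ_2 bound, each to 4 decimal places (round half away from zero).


σ_max = 56/5, σ_min = 896/28745
condition number: (56/5) ÷ (896/28745) = 359.3125
bound on ‖Δx‖/‖x‖: κ·ε = 359.3125·1/536 = 0.6704
solve Ax = b  →  x = [62.5196 -14.4330]
2-norm of b is 4.4721; of x, 64.1639
δb = ε·‖b‖·d = [0.0018 0.0081]; solving A·Δx = δb gives ‖Δx‖ = 0.2677
relative error = 0.0042
tightness: 0.0042 against a bound of 0.6704 (unrounded ratio ≈ 0.0062)

0.0042
0.6704


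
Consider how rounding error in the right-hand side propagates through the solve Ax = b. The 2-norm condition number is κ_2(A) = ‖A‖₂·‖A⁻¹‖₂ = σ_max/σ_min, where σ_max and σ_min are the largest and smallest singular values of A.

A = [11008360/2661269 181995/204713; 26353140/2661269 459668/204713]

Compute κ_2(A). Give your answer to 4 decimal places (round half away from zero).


AᵀA = [4826461406800/41907412369 1085935510440/41907412369; 1085935510440/41907412369 244416850249/41907412369]; tr = 3016584329/24930049, det = 5856400/24930049
char-poly roots: 121 and 48400/24930049
κ_2(A) = √(λ_max/λ_min) = √(121 / (48400/24930049)) = 249.6500

249.6500


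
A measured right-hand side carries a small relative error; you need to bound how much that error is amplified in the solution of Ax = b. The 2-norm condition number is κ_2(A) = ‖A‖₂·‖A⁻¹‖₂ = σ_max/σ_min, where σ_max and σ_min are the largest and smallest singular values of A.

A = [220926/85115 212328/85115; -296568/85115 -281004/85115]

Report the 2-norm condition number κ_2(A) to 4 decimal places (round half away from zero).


293.5000

AᵀA = [5470435044/289782529 5209822800/289782529; 5209822800/289782529 4961857104/289782529]; tr = 12404628/344569, det = 5184/344569
solving λ² − 12404628/344569·λ + 5184/344569 = 0 gives λ = 36, 144/344569
σ_max=√36=6, σ_min=√(144/344569)=(12/587) → κ = 293.5000


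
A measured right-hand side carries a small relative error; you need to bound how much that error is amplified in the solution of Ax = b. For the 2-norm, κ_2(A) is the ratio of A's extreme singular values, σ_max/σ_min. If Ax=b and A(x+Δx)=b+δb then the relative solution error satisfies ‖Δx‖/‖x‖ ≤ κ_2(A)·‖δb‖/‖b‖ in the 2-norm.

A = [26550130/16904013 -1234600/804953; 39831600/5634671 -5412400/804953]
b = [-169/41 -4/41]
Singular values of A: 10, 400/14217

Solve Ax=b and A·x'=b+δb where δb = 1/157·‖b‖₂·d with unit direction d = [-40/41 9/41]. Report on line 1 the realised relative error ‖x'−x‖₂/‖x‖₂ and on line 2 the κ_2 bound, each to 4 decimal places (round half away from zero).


largest singular value 10, smallest 400/14217
κ_2(A) = 10 / (400/14217) = 355.4250
bound on ‖Δx‖/‖x‖: κ·ε = 355.4250·1/157 = 2.2639
solve Ax = b  →  x = [97.9759 103.0197]
‖b‖ = 4.1231, ‖x‖ = 142.1700
Δx = A⁻¹·δb where δb = 1/157·4.1231·d; ‖Δx‖ = 0.9334
realised ‖Δx‖/‖x‖ = 0.0066
tightness: 0.0066 against a bound of 2.2639 (unrounded ratio ≈ 0.0029)

0.0066
2.2639


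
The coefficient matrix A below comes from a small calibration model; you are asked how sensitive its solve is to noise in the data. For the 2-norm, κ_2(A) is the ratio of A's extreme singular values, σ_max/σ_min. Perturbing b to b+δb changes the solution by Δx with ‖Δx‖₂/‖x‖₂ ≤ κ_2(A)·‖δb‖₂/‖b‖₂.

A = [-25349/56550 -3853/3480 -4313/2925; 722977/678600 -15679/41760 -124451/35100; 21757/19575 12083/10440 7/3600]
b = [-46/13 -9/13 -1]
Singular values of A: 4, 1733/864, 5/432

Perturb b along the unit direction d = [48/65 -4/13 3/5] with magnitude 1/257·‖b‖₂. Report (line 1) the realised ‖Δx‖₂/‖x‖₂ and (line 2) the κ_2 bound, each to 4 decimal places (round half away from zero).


0.0049
1.3447

σ_max = 4, σ_min = 5/432
κ_2(A) = 4 / (5/432) = 345.6000
perturbation bound = 345.6000·1/257 = 1.3447
solve Ax = b  →  x = [-179.9462 172.0659 -72.0960]
‖b‖₂ = 3.7417 and ‖x‖₂ = 259.2010
with δb = [0.0108 -0.0045 0.0087], A·Δx = δb → ‖Δx‖ = 1.2579
dividing the unrounded norms, ‖Δx‖/‖x‖ = 0.0049
so the bound overstates the realised error by a factor of ≈ 277.0975 (computed from the unrounded values)


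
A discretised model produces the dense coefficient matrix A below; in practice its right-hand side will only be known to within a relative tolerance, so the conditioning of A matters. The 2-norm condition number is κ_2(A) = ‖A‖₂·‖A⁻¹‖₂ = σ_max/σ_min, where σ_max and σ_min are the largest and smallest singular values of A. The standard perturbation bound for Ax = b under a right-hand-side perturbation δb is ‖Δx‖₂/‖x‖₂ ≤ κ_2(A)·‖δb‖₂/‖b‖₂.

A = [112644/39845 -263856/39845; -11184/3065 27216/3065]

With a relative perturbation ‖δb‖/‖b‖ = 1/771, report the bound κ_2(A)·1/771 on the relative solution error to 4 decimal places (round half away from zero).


form AᵀA = [1353100176/63504961 -3246505920/63504961; -3246505920/63504961 7792003584/63504961] with trace 54113040/375769 and determinant 331776/375769
eigenvalues of AᵀA: λ = (tr ± √(tr²−4·det))/2 = 144, 2304/375769
κ = σ_max/σ_min = 12/(48/613) = 153.2500
bound on ‖Δx‖/‖x‖: κ·ε = 153.2500·1/771 = 0.1988

0.1988


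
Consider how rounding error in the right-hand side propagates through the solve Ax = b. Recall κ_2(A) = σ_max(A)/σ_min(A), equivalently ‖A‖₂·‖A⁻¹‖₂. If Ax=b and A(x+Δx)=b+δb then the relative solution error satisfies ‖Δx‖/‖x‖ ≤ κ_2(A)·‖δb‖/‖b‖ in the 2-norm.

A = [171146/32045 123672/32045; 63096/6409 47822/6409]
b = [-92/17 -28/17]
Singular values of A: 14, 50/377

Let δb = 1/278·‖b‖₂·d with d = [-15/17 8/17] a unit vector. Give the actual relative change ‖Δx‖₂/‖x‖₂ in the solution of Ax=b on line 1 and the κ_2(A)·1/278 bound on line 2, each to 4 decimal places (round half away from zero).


σ_max = 14, σ_min = 50/377
κ_2(A) = 14 / (50/377) = 105.5600
worst-case relative error ≤ 105.5600 × 1/278 = 0.3797
solve Ax = b  →  x = [-18.3246 23.9566]
‖b‖₂ = 5.6569 and ‖x‖₂ = 30.1614
with δb = [-0.0180 0.0096], A·Δx = δb → ‖Δx‖ = 0.1534
relative error = 0.0051
tightness: 0.0051 against a bound of 0.3797 (unrounded ratio ≈ 0.0134)

0.0051
0.3797


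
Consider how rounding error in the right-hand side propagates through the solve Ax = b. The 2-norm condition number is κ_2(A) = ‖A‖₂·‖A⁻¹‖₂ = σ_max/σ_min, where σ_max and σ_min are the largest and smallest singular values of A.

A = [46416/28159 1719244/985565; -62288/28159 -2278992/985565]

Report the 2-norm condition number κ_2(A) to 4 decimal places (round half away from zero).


M = AᵀA = [6034240000/792929281 44350856640/5550504967; 44350856640/5550504967 325984178704/38853534769]. tr(M)=739193744/46199209, det(M)=102400/46199209
solving λ² − 739193744/46199209·λ + 102400/46199209 = 0 gives λ = 16, 6400/46199209
κ_2(A) = √(λ_max/λ_min) = √(16 / (6400/46199209)) = 339.8500

339.8500


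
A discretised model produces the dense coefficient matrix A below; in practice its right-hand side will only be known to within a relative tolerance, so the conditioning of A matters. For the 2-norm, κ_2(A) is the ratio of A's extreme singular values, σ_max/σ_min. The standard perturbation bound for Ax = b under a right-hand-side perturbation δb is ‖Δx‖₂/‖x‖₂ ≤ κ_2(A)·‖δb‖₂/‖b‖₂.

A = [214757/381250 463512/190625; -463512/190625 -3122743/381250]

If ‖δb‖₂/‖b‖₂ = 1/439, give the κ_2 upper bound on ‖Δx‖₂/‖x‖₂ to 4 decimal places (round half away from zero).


0.1390

AᵀA = [289758101/46512500 247515408/11628125; 247515408/11628125 3395487149/46512500]; tr = 14740981/186050, det = 62742241/37210000
solving λ² − 14740981/186050·λ + 62742241/37210000 = 0 gives λ = 7921/100, 7921/372100
so κ_2 = √((7921/100) / (7921/372100)) = 61.0000
κ_2(A)·‖δb‖/‖b‖ = 0.1390


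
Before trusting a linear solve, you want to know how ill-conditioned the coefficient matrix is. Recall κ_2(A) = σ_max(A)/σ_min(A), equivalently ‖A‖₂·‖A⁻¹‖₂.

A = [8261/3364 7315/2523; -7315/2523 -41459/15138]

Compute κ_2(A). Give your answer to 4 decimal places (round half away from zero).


18.0000

AᵀA = [1748329/121104 1367905/90828; 1367905/90828 4334341/272484]; tr = 39325/1296, det = 14641/5184
λ_max, λ_min = (39325/1296 ± √1527480889/1679616)/2 = 121/4, 121/1296
σ_max=√(121/4)=(11/2), σ_min=√(121/1296)=(11/36) → κ = 18.0000


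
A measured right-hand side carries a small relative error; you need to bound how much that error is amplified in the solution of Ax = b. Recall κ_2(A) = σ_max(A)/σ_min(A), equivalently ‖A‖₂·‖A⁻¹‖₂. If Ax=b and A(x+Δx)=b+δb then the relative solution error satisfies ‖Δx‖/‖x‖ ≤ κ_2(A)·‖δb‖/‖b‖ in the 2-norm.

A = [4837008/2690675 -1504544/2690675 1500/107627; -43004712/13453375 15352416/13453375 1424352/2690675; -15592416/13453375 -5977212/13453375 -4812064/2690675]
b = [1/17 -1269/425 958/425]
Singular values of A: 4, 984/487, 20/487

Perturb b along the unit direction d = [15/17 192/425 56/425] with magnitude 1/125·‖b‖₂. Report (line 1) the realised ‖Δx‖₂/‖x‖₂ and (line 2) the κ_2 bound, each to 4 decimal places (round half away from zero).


0.0299
0.7792

from the listed singular values, σ₁ = 4, σ_n = 20/487
condition number: 4 ÷ (20/487) = 97.4000
bound on ‖Δx‖/‖x‖: κ·ε = 97.4000·1/125 = 0.7792
solve Ax = b  →  x = [6.6136 20.8896 -10.7359]
2-norm of b is 3.7417; of x, 24.4003
δb = ε·‖b‖·d = [0.0264 0.0135 0.0039]; solving A·Δx = δb gives ‖Δx‖ = 0.7289
realised ‖Δx‖/‖x‖ = 0.0299
so the bound overstates the realised error by a factor of ≈ 26.0851 (computed from the unrounded values)


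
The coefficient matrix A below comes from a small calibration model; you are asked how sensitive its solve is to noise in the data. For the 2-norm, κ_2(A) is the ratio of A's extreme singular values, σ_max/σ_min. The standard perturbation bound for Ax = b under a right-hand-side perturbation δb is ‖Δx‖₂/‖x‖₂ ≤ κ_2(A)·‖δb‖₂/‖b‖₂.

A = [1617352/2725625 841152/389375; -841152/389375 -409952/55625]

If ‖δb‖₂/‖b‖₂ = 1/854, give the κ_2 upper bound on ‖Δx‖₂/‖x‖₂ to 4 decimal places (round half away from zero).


form AᵀA = [59656200256/11886450625 29211526656/1698064375; 29211526656/1698064375 14308013056/242580625] with trace 1217198144/19018321 and determinant 1638400/19018321
char-poly roots: 64 and 25600/19018321
so κ_2 = √(64 / (25600/19018321)) = 218.0500
perturbation bound = 218.0500·1/854 = 0.2553

0.2553


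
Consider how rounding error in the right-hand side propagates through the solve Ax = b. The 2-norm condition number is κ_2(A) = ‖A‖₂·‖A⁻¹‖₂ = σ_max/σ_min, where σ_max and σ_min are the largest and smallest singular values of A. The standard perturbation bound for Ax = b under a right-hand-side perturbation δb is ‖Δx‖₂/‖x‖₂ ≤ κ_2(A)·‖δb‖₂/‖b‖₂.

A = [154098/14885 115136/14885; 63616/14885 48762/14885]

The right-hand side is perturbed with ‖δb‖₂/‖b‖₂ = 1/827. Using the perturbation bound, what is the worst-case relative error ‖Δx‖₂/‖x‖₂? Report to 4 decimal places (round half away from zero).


0.2769

form AᵀA = [32891348/262205 24667776/262205; 24667776/262205 18501812/262205] with trace 10278632/52441 and determinant 38416/52441
solving λ² − 10278632/52441·λ + 38416/52441 = 0 gives λ = 196, 196/52441
κ_2(A) = √(λ_max/λ_min) = √(196 / (196/52441)) = 229.0000
κ_2(A)·‖δb‖/‖b‖ = 0.2769


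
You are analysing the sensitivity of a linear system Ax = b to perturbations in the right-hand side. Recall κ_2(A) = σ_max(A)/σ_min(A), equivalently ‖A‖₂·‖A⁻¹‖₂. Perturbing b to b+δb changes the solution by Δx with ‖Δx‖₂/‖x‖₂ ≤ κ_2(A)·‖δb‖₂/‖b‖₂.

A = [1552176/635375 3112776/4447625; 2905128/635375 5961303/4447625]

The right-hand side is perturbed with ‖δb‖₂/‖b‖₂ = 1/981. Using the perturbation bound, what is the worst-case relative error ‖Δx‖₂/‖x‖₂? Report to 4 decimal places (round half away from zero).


0.4000

form AᵀA = [7507971648/279378125 15328667448/1955646875; 15328667448/1955646875 31298621373/13689528125] with trace 3193513857/109516225 and determinant 15116544/2737905625
solving λ² − 3193513857/109516225·λ + 15116544/2737905625 = 0 gives λ = 729/25, 20736/109516225
κ = σ_max/σ_min = (27/5)/(144/10465) = 392.4375
κ_2(A)·‖δb‖/‖b‖ = 0.4000


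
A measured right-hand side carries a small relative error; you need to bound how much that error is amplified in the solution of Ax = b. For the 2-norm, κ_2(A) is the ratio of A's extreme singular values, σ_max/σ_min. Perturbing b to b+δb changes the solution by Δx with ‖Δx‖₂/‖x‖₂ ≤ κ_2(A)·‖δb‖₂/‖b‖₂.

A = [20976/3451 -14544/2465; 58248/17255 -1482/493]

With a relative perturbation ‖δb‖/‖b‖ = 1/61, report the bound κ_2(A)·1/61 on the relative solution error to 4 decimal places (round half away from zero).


0.9180

M = AᵀA = [49801536/1030225 -270864/5887; -270864/5887 921924/21025]. tr(M)=112932/1225, det(M)=82944/30625
char-poly roots: 2304/25 and 36/1225
so κ_2 = √((2304/25) / (36/1225)) = 56.0000
perturbation bound = 56.0000·1/61 = 0.9180


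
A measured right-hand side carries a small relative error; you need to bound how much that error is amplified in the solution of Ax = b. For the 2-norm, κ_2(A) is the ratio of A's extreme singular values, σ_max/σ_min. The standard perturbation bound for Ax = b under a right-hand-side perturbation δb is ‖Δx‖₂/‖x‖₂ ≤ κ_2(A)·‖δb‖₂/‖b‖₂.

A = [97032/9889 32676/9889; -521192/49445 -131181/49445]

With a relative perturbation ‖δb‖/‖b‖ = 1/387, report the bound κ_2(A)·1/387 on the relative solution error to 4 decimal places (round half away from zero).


form AᵀA = [602879104/2907025 175548072/2907025; 175548072/2907025 52201521/2907025] with trace 26203225/116281 and determinant 9000000/116281
solving λ² − 26203225/116281·λ + 9000000/116281 = 0 gives λ = 225, 40000/116281
σ_max=√225=15, σ_min=√(40000/116281)=(200/341) → κ = 25.5750
worst-case relative error ≤ 25.5750 × 1/387 = 0.0661

0.0661


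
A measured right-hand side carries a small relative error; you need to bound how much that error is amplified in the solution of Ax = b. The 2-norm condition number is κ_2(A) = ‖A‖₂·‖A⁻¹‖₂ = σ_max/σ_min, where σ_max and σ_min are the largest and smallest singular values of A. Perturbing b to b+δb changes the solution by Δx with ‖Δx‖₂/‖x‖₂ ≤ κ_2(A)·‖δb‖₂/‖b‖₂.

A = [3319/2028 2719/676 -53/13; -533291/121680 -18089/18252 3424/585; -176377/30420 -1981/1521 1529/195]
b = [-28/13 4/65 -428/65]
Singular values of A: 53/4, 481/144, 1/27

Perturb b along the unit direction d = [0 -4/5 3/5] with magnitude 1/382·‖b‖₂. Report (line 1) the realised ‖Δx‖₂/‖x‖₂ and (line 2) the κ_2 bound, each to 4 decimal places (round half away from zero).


from the listed singular values, σ₁ = 53/4, σ_n = 1/27
condition number: (53/4) ÷ (1/27) = 357.7500
κ_2(A)·‖δb‖/‖b‖ = 0.9365
solve Ax = b  →  x = [-79.1261 -34.2665 -65.0415]
2-norm of b is 6.9282; of x, 108.0071
δb = ε·‖b‖·d = [0.0000 -0.0145 0.0109]; solving A·Δx = δb gives ‖Δx‖ = 0.4897
realised ‖Δx‖/‖x‖ = 0.0045
realised/bound (from unrounded values) ≈ 0.0048

0.0045
0.9365


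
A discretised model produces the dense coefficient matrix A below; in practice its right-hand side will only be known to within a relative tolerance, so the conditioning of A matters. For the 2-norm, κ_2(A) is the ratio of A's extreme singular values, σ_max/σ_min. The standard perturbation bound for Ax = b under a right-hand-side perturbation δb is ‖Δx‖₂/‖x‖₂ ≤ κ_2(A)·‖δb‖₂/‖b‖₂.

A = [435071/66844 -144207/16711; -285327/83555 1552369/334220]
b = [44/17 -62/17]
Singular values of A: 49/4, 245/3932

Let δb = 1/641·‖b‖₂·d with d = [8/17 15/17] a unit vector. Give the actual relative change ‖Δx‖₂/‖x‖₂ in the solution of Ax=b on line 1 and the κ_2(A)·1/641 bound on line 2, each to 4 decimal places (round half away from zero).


from the listed singular values, σ₁ = 49/4, σ_n = 245/3932
κ = σ_max/σ_min = (49/4)/(245/3932) = 196.6000
κ_2(A)·‖δb‖/‖b‖ = 0.3067
solve Ax = b  →  x = [-25.4824 -19.5200]
2-norm of b is 4.4721; of x, 32.0996
with δb = [0.0033 0.0062], A·Δx = δb → ‖Δx‖ = 0.1120
dividing the unrounded norms, ‖Δx‖/‖x‖ = 0.0035
so the bound overstates the realised error by a factor of ≈ 87.9267 (computed from the unrounded values)

0.0035
0.3067


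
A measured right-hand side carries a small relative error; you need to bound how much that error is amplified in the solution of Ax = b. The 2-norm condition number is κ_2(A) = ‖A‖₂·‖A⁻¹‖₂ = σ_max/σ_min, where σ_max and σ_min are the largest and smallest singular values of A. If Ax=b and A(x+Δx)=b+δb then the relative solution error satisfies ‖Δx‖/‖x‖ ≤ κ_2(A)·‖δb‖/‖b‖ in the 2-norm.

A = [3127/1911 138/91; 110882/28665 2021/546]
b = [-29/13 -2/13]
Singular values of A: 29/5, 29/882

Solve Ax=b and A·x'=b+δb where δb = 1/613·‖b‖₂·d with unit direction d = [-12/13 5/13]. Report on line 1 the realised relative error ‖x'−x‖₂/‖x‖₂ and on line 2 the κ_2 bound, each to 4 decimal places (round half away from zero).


largest singular value 29/5, smallest 29/882
κ_2(A) = (29/5) / (29/882) = 176.4000
perturbation bound = 176.4000·1/613 = 0.2878
solve Ax = b  →  x = [-42.0749 43.9287]
2-norm of b is 2.2361; of x, 60.8278
re-solving with b+δb shifts x by Δx of norm 0.1109
dividing the unrounded norms, ‖Δx‖/‖x‖ = 0.0018
so the bound overstates the realised error by a factor of ≈ 157.7776 (computed from the unrounded values)

0.0018
0.2878


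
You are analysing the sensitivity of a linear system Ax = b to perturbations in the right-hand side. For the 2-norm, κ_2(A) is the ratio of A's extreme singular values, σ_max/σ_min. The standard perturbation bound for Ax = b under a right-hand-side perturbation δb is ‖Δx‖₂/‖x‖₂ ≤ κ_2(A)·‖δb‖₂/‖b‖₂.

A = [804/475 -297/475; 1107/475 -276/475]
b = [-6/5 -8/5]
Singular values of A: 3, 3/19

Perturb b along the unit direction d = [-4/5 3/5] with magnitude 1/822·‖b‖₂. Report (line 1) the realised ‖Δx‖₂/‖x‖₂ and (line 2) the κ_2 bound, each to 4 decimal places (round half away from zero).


0.0231
0.0231

largest singular value 3, smallest 3/19
κ_2(A) = 3 / (3/19) = 19.0000
bound on ‖Δx‖/‖x‖: κ·ε = 19.0000·1/822 = 0.0231
solve Ax = b  →  x = [-0.6400 0.1867]
‖b‖₂ = 2.0000 and ‖x‖₂ = 0.6667
δb = ε·‖b‖·d = [-0.0019 0.0015]; solving A·Δx = δb gives ‖Δx‖ = 0.0154
dividing the unrounded norms, ‖Δx‖/‖x‖ = 0.0231
tightness: 0.0231 against a bound of 0.0231; the bound is attained (ratio 1)


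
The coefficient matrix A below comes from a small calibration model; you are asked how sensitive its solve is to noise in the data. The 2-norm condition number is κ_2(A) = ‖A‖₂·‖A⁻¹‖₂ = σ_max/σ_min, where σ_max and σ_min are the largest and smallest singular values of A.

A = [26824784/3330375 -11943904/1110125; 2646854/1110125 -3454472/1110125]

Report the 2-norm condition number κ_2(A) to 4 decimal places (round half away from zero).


M = AᵀA = [1252194498436/17746236225 -556516950416/5915412075; -556516950416/5915412075 247344351296/1971804025]. tr(M)=139131746404/709849449, det(M)=245862400/709849449
char-poly roots: 196 and 1254400/709849449
κ_2(A) = √(λ_max/λ_min) = √(196 / (1254400/709849449)) = 333.0375

333.0375


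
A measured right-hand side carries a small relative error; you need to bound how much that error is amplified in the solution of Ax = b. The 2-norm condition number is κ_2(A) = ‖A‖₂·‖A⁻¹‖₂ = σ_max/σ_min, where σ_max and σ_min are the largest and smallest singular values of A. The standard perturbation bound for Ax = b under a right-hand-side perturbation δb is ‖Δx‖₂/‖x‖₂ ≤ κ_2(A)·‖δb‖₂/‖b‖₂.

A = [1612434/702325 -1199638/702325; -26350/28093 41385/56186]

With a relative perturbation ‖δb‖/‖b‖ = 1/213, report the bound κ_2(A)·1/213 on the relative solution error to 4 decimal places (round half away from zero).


form AᵀA = [17952041224/2918700625 -13462229043/2918700625; -13462229043/2918700625 40396297129/11674802500] with trace 4488178481/466992100 and determinant 923521/116748025
eigenvalues of AᵀA: λ = (tr ± √(tr²−4·det))/2 = 961/100, 3844/4669921
σ_max=√(961/100)=(31/10), σ_min=√(3844/4669921)=(62/2161) → κ = 108.0500
perturbation bound = 108.0500·1/213 = 0.5073

0.5073


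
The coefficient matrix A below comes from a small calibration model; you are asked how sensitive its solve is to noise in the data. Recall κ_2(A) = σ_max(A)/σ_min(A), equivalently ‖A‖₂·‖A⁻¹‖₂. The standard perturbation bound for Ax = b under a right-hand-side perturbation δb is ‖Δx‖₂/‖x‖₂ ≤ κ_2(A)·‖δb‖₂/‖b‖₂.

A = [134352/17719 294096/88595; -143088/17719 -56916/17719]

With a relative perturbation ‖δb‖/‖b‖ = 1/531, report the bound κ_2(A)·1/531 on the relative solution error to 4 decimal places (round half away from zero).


0.1106

form AᵀA = [45808128/373321 95401152/1866605; 95401152/1866605 199141776/9333025] with trace 7954704/55225 and determinant 331776/55225
λ_max, λ_min = (7954704/55225 ± √63204026409216/3049800625)/2 = 144, 2304/55225
σ_max=√144=12, σ_min=√(2304/55225)=(48/235) → κ = 58.7500
perturbation bound = 58.7500·1/531 = 0.1106


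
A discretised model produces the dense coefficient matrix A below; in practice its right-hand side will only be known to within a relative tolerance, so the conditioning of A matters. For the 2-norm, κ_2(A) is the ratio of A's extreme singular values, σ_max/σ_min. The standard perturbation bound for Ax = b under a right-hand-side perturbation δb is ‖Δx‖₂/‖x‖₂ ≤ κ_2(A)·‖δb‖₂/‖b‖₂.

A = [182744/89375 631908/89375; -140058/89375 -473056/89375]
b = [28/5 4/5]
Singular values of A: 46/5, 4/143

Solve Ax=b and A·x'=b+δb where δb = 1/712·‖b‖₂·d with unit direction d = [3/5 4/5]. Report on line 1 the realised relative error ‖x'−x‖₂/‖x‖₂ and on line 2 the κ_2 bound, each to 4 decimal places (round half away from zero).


σ_max = 46/5, σ_min = 4/143
condition number: (46/5) ÷ (4/143) = 328.9000
bound on ‖Δx‖/‖x‖: κ·ε = 328.9000·1/712 = 0.4619
solve Ax = b  →  x = [-137.1583 40.4574]
‖b‖₂ = 5.6569 and ‖x‖₂ = 143.0007
δb = ε·‖b‖·d = [0.0048 0.0064]; solving A·Δx = δb gives ‖Δx‖ = 0.2840
relative error = 0.0020
realised/bound (from unrounded values) ≈ 0.0043

0.0020
0.4619


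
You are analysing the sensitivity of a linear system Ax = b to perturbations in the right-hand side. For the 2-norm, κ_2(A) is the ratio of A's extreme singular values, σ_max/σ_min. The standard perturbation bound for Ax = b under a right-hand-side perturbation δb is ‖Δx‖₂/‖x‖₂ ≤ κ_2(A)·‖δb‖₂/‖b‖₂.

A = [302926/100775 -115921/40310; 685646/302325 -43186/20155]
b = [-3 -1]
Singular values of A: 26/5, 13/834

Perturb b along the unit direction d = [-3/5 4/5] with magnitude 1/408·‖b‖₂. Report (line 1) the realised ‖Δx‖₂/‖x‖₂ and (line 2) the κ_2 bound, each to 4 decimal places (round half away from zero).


from the listed singular values, σ₁ = 26/5, σ_n = 13/834
κ_2(A) = (26/5) / (13/834) = 333.6000
bound on ‖Δx‖/‖x‖: κ·ε = 333.6000·1/408 = 0.8176
solve Ax = b  →  x = [43.8263 46.8541]
‖b‖₂ = 3.1623 and ‖x‖₂ = 64.1564
Δx = A⁻¹·δb where δb = 1/408·3.1623·d; ‖Δx‖ = 0.4972
dividing the unrounded norms, ‖Δx‖/‖x‖ = 0.0078
tightness: 0.0078 against a bound of 0.8176 (unrounded ratio ≈ 0.0095)

0.0078
0.8176


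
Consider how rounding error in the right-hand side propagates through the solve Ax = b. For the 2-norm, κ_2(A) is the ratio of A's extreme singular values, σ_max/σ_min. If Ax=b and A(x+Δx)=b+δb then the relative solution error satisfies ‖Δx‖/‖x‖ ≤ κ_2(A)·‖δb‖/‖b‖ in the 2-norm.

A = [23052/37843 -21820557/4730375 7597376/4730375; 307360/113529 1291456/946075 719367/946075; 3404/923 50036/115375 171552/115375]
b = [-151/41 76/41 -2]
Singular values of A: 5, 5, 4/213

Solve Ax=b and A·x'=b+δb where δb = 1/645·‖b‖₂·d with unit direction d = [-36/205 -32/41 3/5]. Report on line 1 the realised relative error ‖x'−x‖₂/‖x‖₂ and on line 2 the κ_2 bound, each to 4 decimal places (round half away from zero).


0.0036
0.4128

σ_max = 5, σ_min = 4/213
condition number: 5 ÷ (4/213) = 266.2500
bound on ‖Δx‖/‖x‖: κ·ε = 266.2500·1/645 = 0.4128
solve Ax = b  →  x = [40.7769 -26.7797 -94.6732]
2-norm of b is 4.5826; of x, 106.5032
δb = ε·‖b‖·d = [-0.0012 -0.0055 0.0043]; solving A·Δx = δb gives ‖Δx‖ = 0.3783
realised ‖Δx‖/‖x‖ = 0.0036
so the bound overstates the realised error by a factor of ≈ 116.2045 (computed from the unrounded values)


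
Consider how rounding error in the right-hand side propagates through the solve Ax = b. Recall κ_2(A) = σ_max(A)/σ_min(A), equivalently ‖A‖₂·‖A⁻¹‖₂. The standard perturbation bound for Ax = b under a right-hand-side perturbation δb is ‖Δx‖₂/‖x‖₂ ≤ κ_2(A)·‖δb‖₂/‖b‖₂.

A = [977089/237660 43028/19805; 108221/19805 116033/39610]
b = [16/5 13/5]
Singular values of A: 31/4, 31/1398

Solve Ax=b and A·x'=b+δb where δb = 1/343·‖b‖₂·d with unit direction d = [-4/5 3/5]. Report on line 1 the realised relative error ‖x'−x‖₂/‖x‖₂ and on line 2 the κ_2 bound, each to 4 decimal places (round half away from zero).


0.0120
1.0190

largest singular value 31/4, smallest 31/1398
condition number: (31/4) ÷ (31/1398) = 349.5000
worst-case relative error ≤ 349.5000 × 1/343 = 1.0190
solve Ax = b  →  x = [21.6774 -39.5484]
‖b‖ = 4.1231, ‖x‖ = 45.0997
with δb = [-0.0096 0.0072], A·Δx = δb → ‖Δx‖ = 0.5421
dividing the unrounded norms, ‖Δx‖/‖x‖ = 0.0120
realised/bound (from unrounded values) ≈ 0.0118


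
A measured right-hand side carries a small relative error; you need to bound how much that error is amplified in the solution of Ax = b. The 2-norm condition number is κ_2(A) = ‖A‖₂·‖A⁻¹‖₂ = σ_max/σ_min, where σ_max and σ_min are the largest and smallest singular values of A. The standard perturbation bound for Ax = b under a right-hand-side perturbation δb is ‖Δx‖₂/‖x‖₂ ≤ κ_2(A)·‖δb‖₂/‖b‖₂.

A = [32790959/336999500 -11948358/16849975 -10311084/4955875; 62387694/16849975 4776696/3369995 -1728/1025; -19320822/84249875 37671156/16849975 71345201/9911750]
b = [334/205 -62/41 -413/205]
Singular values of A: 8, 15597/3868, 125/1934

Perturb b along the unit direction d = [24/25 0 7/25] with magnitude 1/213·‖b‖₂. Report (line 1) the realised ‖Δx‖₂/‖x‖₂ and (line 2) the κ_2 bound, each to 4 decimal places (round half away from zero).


0.0141
0.5811

σ_max = 8, σ_min = 125/1934
condition number: 8 ÷ (125/1934) = 123.7760
bound on ‖Δx‖/‖x‖: κ·ε = 123.7760·1/213 = 0.5811
solve Ax = b  →  x = [6.5850 -13.4009 4.0922]
‖b‖ = 3.0000, ‖x‖ = 15.4820
re-solving with b+δb shifts x by Δx of norm 0.2179
realised ‖Δx‖/‖x‖ = 0.0141
realised/bound (from unrounded values) ≈ 0.0242


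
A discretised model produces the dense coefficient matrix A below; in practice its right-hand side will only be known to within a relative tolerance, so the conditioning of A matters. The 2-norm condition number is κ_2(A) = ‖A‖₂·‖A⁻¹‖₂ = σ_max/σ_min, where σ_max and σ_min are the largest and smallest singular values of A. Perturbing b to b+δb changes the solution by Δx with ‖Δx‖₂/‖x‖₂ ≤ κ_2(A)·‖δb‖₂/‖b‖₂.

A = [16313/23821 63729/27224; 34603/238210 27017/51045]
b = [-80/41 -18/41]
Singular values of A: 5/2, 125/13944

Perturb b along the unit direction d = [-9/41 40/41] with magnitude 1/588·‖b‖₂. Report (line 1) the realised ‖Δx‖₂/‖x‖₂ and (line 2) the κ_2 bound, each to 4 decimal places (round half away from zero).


largest singular value 5/2, smallest 125/13944
κ = σ_max/σ_min = (5/2)/(125/13944) = 278.8800
κ_2(A)·‖δb‖/‖b‖ = 0.4743
solve Ax = b  →  x = [-0.2240 -0.7680]
2-norm of b is 2.0000; of x, 0.8000
with δb = [-0.0007 0.0033], A·Δx = δb → ‖Δx‖ = 0.3794
relative error = 0.4743
tightness: 0.4743 against a bound of 0.4743; the bound is attained (ratio 1)

0.4743
0.4743


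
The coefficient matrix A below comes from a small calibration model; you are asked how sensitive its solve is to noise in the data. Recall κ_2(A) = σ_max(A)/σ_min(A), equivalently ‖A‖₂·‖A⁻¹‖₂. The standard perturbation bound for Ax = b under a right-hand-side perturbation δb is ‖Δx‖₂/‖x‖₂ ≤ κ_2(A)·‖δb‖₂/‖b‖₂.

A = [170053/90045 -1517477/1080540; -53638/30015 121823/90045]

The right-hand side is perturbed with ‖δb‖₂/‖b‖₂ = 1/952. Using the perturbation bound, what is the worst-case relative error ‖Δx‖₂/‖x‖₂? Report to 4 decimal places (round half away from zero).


form AᵀA = [13034801/1928205 -117309829/23138460; -117309829/23138460 1055842541/277661520] with trace 586570777/55532304 and determinant 28561/13883076
char-poly roots: 169/16 and 676/3470769
σ_max=√(169/16)=(13/4), σ_min=√(676/3470769)=(26/1863) → κ = 232.8750
κ_2(A)·‖δb‖/‖b‖ = 0.2446

0.2446


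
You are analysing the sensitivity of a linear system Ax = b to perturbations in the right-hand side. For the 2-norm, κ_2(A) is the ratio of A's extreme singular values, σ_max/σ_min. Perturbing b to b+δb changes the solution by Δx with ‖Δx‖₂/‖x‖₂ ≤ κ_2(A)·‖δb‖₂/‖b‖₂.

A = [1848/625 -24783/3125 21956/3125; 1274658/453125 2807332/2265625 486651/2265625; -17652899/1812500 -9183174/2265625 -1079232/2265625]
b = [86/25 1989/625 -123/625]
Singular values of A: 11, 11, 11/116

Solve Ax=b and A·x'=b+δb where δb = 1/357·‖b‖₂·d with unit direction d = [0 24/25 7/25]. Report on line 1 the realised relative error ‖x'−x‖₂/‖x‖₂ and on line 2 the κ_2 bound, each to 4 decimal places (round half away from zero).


0.0044
0.3249

from the listed singular values, σ₁ = 11, σ_n = 11/116
condition number: 11 ÷ (11/116) = 116.0000
bound on ‖Δx‖/‖x‖: κ·ε = 116.0000·1/357 = 0.3249
solve Ax = b  →  x = [-8.6836 18.0349 24.5011]
‖b‖₂ = 4.6904 and ‖x‖₂ = 31.6381
δb = ε·‖b‖·d = [0.0000 0.0126 0.0037]; solving A·Δx = δb gives ‖Δx‖ = 0.1386
realised ‖Δx‖/‖x‖ = 0.0044
tightness: 0.0044 against a bound of 0.3249 (unrounded ratio ≈ 0.0135)
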